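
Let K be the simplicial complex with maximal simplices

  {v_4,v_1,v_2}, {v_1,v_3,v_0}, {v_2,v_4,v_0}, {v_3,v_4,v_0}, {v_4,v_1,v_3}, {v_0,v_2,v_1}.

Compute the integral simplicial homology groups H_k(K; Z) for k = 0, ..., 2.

H_0 ≅ Z,  H_1 = 0,  H_2 ≅ Z.

Take the total order v_0 < v_1 < v_2 < v_3 < v_4 on the vertex set. Then K (dimension 2) consists of the simplices:

  0-simplices (5): [v_0], [v_1], [v_2], [v_3], [v_4]
  1-simplices (9): [v_0,v_1], [v_0,v_2], [v_0,v_3], [v_0,v_4], [v_1,v_2], [v_1,v_3], [v_1,v_4], [v_2,v_4], [v_3,v_4]
  2-simplices (6): [v_0,v_1,v_2], [v_0,v_1,v_3], [v_0,v_2,v_4], [v_0,v_3,v_4], [v_1,v_2,v_4], [v_1,v_3,v_4]

so the chain groups are C_0 ≅ Z^5, C_1 ≅ Z^9, C_2 ≅ Z^6.

Boundary ∂_1: C_1 → C_0 is given by ∂[p,q] = [q] − [p]. For instance
  ∂[v_0,v_4] = [v_4] − [v_0].
The resulting 5×9 matrix has rank 4, and its Smith normal form has invariant factors (1,1,1,1).

The boundary map ∂_2: C_2 → C_1 maps a triangle to the signed sum of its edges. For instance
  ∂[v_1,v_2,v_4] = [v_2,v_4] − [v_1,v_4] + [v_1,v_2],
  ∂[v_0,v_2,v_4] = [v_2,v_4] − [v_0,v_4] + [v_0,v_2].
The 9×6 boundary matrix has rank 5 and Smith normal form diag(1,1,1,1,1).

Computing H_k = (kernel of ∂_k) / (image of ∂_{k+1}):

  H_0: rank C_0 − rank ∂_1 = 5 − 4 = 1, and the invariant factors of ∂_1 are all 1, so H_0 ≅ Z.
  H_1: rank ker ∂_1 − rank ∂_2 = (9 − 4) − 5 = 0, and the invariant factors of ∂_2 are all 1, so H_1 ≅ 0.
  H_2: rank ker ∂_2 − rank ∂_3 = (6 − 5) − 0 = 1, and there is no ∂_3, so H_2 ≅ Z.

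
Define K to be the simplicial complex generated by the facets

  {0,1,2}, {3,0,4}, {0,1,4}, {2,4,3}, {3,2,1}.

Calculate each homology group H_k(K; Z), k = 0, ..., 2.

H_0 = Z,  H_1 = Z,  H_2 = 0.

K has 5 vertices, 10 edges, 5 triangles.
rank ∂_0 = 0, rank ∂_1 = 4 ⇒ b_0 = 5 − 0 − 4 = 1; all invariant factors of ∂_1 are 1 so no torsion. So H_0 ≅ Z.
rank ∂_1 = 4, rank ∂_2 = 5 ⇒ b_1 = 10 − 4 − 5 = 1; all invariant factors of ∂_2 are 1 so no torsion. So H_1 ≅ Z.
rank ∂_2 = 5, rank ∂_3 = 0 ⇒ b_2 = 5 − 5 − 0 = 0. So H_2 ≅ 0.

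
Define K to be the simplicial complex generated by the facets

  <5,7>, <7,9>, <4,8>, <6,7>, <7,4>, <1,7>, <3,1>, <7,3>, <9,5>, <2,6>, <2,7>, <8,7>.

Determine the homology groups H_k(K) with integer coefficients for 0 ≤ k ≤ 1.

Fix the vertex order 1 < 2 < 3 < 4 < 5 < 6 < 7 < 8 < 9 and write every simplex with vertices in increasing order. Then dim K = 1 and the simplices of K are:

  0-simplices (9): [1], [2], [3], [4], [5], [6], [7], [8], [9]
  1-simplices (12): [1,3], [1,7], [2,6], [2,7], [3,7], [4,7], [4,8], [5,7], [5,9], [6,7], [7,8], [7,9]

giving chain groups C_0 ≅ Z^9, C_1 ≅ Z^12.

Boundary ∂_1: C_1 → C_0 is given by ∂[p,q] = [q] − [p].
This gives a 9×12 integer matrix of rank 8; reducing to Smith normal form yields diagonal entries (1,1,1,1,1,1,1,1).

Reading off H_k = ker ∂_k / im ∂_{k+1}:

  H_0: rank C_0 − rank ∂_1 = 9 − 8 = 1, and the invariant factors of ∂_1 are all 1, so H_0 ≅ Z.
  H_1: rank ker ∂_1 − rank ∂_2 = (12 − 8) − 0 = 4, and there is no ∂_2, so H_1 ≅ Z^4.

As a check, the Euler characteristic is 9 − 12 = -3, which agrees with 1 − 4 = -3.

H_0 = Z,  H_1 = Z^4.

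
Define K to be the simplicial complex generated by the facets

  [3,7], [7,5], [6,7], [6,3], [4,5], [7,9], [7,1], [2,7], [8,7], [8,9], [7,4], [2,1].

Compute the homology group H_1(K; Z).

Order the vertices as 1 < 2 < 3 < 4 < 5 < 6 < 7 < 8 < 9. Listing each simplex with vertices in this order, K has dimension 1 with simplices:

  0-simplices (9): [1], [2], [3], [4], [5], [6], [7], [8], [9]
  1-simplices (12): [1,2], [1,7], [2,7], [3,6], [3,7], [4,5], [4,7], [5,7], [6,7], [7,8], [7,9], [8,9]

giving chain groups C_0 ≅ Z^9, C_1 ≅ Z^12.

∂_1: C_1 → C_0 maps an edge to its endpoints' difference, ∂[p,q] = q − p. For instance
  ∂[1,2] = [2] − [1].
As a 9×12 matrix over Z this has rank 8, with invariant factors (1,1,1,1,1,1,1,1).

Now H_k = ker ∂_k / im ∂_{k+1}, so:

  H_1: rank ker ∂_1 − rank ∂_2 = (12 − 8) − 0 = 4, and there is no ∂_2, so H_1 ≅ Z^4.

(K is a triangulation of a wedge of 4 circles.)

H_1 ≅ Z^4.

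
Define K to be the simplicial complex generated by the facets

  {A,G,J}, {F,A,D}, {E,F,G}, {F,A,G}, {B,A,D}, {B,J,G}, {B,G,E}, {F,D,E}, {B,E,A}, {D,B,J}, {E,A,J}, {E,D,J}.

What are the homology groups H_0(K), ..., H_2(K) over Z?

H_0 = Z,  H_1 = Z/2Z,  H_2 = 0.

We work with the vertex ordering A < B < D < E < F < G < J. The simplices of K, each written with vertices in increasing order, are:

  0-simplices (7): A, B, D, E, F, G, J
  1-simplices (18): AB, AD, AE, AF, AG, AJ, BD, BE, BG, BJ, DE, DF, DJ, EF, EG, EJ, FG, GJ
  2-simplices (12): ABD, ABE, ADF, AEJ, AFG, AGJ, BDJ, BEG, BGJ, DEF, DEJ, EFG

so the chain groups are C_0 ≅ Z^7, C_1 ≅ Z^18, C_2 ≅ Z^12.

The boundary map ∂_1: C_1 → C_0 is given by ∂[p,q] = [q] − [p]. For instance
  ∂DE = E − D.
The 7×18 boundary matrix has rank 6 and Smith normal form diag(1,1,1,1,1,1).

∂_2: C_2 → C_1 maps a triangle to the signed sum of its edges. For instance
  ∂BDJ = DJ − BJ + BD,
  ∂BEG = EG − BG + BE.
This gives a 18×12 integer matrix of rank 12; reducing to Smith normal form yields diagonal entries (1,1,1,1,1,1,1,1,1,1,1,2).

Now H_k = ker ∂_k / im ∂_{k+1}, so:

  H_0: rank C_0 − rank ∂_1 = 7 − 6 = 1, and the invariant factors of ∂_1 are all 1, so H_0 = Z.
  H_1: rank ker ∂_1 − rank ∂_2 = (18 − 6) − 12 = 0, and ∂_2 has invariant factor 2 > 1, so H_1 = Z/2Z.
  H_2: rank ker ∂_2 − rank ∂_3 = (12 − 12) − 0 = 0, and there is no ∂_3, so H_2 = 0.

As a check, the Euler characteristic is 7 − 18 + 12 = 1, which agrees with 1 − 0 + 0 = 1.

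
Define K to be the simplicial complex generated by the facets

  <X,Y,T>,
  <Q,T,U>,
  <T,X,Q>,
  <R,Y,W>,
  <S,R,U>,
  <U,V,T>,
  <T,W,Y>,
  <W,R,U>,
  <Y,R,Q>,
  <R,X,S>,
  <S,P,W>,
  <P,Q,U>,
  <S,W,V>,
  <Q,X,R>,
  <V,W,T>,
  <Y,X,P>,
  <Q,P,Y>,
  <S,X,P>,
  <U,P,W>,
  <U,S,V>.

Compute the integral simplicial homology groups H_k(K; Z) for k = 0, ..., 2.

H_0 ≅ Z,  H_1 ≅ Z ⊕ Z/2,  H_2 = 0.

Take the total order P < Q < R < S < T < U < V < W < X < Y on the vertex set. Then K (dimension 2) consists of the simplices:

  0-simplices (10): P, Q, R, S, T, U, V, W, X, Y
  1-simplices (30): PQ, PS, PU, PW, PX, PY, QR, QT, QU, QX, QY, RS, RU, RW, RX, RY, SU, SV, SW, SX, TU, TV, TW, TX, TY, UV, UW, VW, WY, XY
  2-simplices (20): PQU, PQY, PSW, PSX, PUW, PXY, QRX, QRY, QTU, QTX, RSU, RSX, RUW, RWY, SUV, SVW, TUV, TVW, TWY, TXY

giving chain groups C_0 ≅ Z^10, C_1 ≅ Z^30, C_2 ≅ Z^20.

∂_1: C_1 → C_0 maps an edge to its endpoints' difference, ∂[p,q] = q − p. For instance
  ∂TX = X − T.
As a 10×30 matrix over Z this has rank 9, with invariant factors (1,1,1,1,1,1,1,1,1).

∂_2: C_2 → C_1 maps a triangle to the signed sum of its edges. For instance
  ∂PQY = QY − PY + PQ,
  ∂PQU = QU − PU + PQ.
The resulting 30×20 matrix has rank 20, and its Smith normal form has invariant factors (1,1,1,1,1,1,1,1,1,1,1,1,1,1,1,1,1,1,1,2).

From H_k ≅ ker(∂_k) / im(∂_{k+1}) we obtain:

  H_0: rank C_0 − rank ∂_1 = 10 − 9 = 1, and the invariant factors of ∂_1 are all 1, so H_0 = Z.
  H_1: rank ker ∂_1 − rank ∂_2 = (30 − 9) − 20 = 1, and ∂_2 has invariant factor 2 > 1, so H_1 = Z ⊕ Z/2.
  H_2: rank ker ∂_2 − rank ∂_3 = (20 − 20) − 0 = 0, and there is no ∂_3, so H_2 = 0.

(K is a triangulation of the Klein bottle.)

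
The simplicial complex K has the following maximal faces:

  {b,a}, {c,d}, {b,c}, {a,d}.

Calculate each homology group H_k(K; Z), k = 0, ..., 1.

H_0 ≅ Z,  H_1 ≅ Z.

Fix the vertex order a < b < c < d and write every simplex with vertices in increasing order. Then dim K = 1 and the simplices of K are:

  0-simplices (4): a, b, c, d
  1-simplices (4): ab, ad, bc, cd

so the chain groups are C_0 ≅ Z^4, C_1 ≅ Z^4.

The boundary map ∂_1: C_1 → C_0 sends each edge [p,q] (with p < q) to q − p.
The 4×4 boundary matrix has rank 3 and Smith normal form diag(1,1,1).

Computing H_k = (kernel of ∂_k) / (image of ∂_{k+1}):

  H_0: rank C_0 − rank ∂_1 = 4 − 3 = 1, and the invariant factors of ∂_1 are all 1, so H_0 ≅ Z.
  H_1: rank ker ∂_1 − rank ∂_2 = (4 − 3) − 0 = 1, and there is no ∂_2, so H_1 ≅ Z.

As a check, the Euler characteristic is 4 − 4 = 0, which agrees with 1 − 1 = 0.
(K is a triangulation of the circle S^1.)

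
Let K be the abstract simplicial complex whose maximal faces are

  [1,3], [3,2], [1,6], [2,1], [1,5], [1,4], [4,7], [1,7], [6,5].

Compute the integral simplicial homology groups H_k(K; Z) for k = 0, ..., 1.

H_0 ≅ Z,  H_1 ≅ Z^3.

K has 7 vertices, 9 edges.
rank ∂_0 = 0, rank ∂_1 = 6 ⇒ b_0 = 7 − 0 − 6 = 1; all invariant factors of ∂_1 are 1 so no torsion. So H_0 = Z.
rank ∂_1 = 6, rank ∂_2 = 0 ⇒ b_1 = 9 − 6 − 0 = 3. So H_1 = Z^3.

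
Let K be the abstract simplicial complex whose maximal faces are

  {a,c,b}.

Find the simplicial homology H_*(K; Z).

Take the total order a < b < c on the vertex set. Then K (dimension 2) consists of the simplices:

  0-simplices (3): a, b, c
  1-simplices (3): ab, ac, bc
  2-simplices (1): abc

so the chain groups are C_0 ≅ Z^3, C_1 ≅ Z^3, C_2 ≅ Z^1.

The boundary map ∂_1: C_1 → C_0 sends each edge [p,q] (with p < q) to q − p. For instance
  ∂ac = c − a.
The resulting 3×3 matrix has rank 2, and its Smith normal form has invariant factors (1,1).

Boundary ∂_2: C_2 → C_1 sends each 2-simplex [p,q,r] to [q,r] − [p,r] + [p,q]. For instance
  ∂abc = bc − ac + ab.
The 3×1 boundary matrix has rank 1 and Smith normal form diag(1).

Now H_k = ker ∂_k / im ∂_{k+1}, so:

  H_0: rank C_0 − rank ∂_1 = 3 − 2 = 1, and the invariant factors of ∂_1 are all 1, so H_0 = Z.
  H_1: rank ker ∂_1 − rank ∂_2 = (3 − 2) − 1 = 0, and the invariant factors of ∂_2 are all 1, so H_1 = 0.
  H_2: rank ker ∂_2 − rank ∂_3 = (1 − 1) − 0 = 0, and there is no ∂_3, so H_2 = 0.

(K is a triangulation of the 2-simplex.)

H_0 ≅ Z,  H_1 = 0,  H_2 = 0.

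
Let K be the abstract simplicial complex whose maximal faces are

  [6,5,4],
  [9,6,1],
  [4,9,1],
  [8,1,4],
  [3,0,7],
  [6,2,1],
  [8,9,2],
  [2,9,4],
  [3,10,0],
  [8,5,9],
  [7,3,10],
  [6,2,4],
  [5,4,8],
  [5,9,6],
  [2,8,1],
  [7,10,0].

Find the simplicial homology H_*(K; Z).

K has 11 vertices, 24 edges, 16 triangles.
rank ∂_0 = 0, rank ∂_1 = 9 ⇒ b_0 = 11 − 0 − 9 = 2; all invariant factors of ∂_1 are 1 so no torsion. So H_0 ≅ Z^2.
rank ∂_1 = 9, rank ∂_2 = 15 ⇒ b_1 = 24 − 9 − 15 = 0; ∂_2 has invariant factor(s) [2] giving torsion. So H_1 ≅ Z/2.
rank ∂_2 = 15, rank ∂_3 = 0 ⇒ b_2 = 16 − 15 − 0 = 1. So H_2 ≅ Z.

H_0 ≅ Z^2,  H_1 ≅ Z/2,  H_2 ≅ Z.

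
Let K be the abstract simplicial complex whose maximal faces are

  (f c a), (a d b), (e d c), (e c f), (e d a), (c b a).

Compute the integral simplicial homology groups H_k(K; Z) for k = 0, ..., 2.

H_0 = Z,  H_1 = Z,  H_2 = 0.

Take the total order a < b < c < d < e < f on the vertex set. Then K (dimension 2) consists of the simplices:

  0-simplices (6): a, b, c, d, e, f
  1-simplices (12): ab, ac, ad, ae, af, bc, bd, cd, ce, cf, de, ef
  2-simplices (6): abc, abd, acf, ade, cde, cef

giving chain groups C_0 ≅ Z^6, C_1 ≅ Z^12, C_2 ≅ Z^6.

∂_1: C_1 → C_0 is given by ∂[p,q] = [q] − [p].
The 6×12 boundary matrix has rank 5 and Smith normal form diag(1,1,1,1,1).

The boundary map ∂_2: C_2 → C_1 maps a triangle to the signed sum of its edges. For instance
  ∂ade = de − ae + ad,
  ∂abc = bc − ac + ab.
The 12×6 boundary matrix has rank 6 and Smith normal form diag(1,1,1,1,1,1).

From H_k ≅ ker(∂_k) / im(∂_{k+1}) we obtain:

  H_0: rank C_0 − rank ∂_1 = 6 − 5 = 1, and the invariant factors of ∂_1 are all 1, so H_0 = Z.
  H_1: rank ker ∂_1 − rank ∂_2 = (12 − 5) − 6 = 1, and the invariant factors of ∂_2 are all 1, so H_1 = Z.
  H_2: rank ker ∂_2 − rank ∂_3 = (6 − 6) − 0 = 0, and there is no ∂_3, so H_2 = 0.

As a check, the Euler characteristic is 6 − 12 + 6 = 0, which agrees with 1 − 1 + 0 = 0.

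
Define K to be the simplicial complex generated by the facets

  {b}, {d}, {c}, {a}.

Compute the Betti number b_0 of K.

b_0 = 4.

Take the total order a < b < c < d on the vertex set. Then K (dimension 0) consists of the simplices:

  0-simplices (4): a, b, c, d

Hence C_0 ≅ Z^4.

Now H_k = ker ∂_k / im ∂_{k+1}, so:

  H_0: rank C_0 − rank ∂_1 = 4 − 0 = 4, and there is no ∂_1, so H_0 ≅ Z^4.

Hence the Betti numbers are b_0 = 4.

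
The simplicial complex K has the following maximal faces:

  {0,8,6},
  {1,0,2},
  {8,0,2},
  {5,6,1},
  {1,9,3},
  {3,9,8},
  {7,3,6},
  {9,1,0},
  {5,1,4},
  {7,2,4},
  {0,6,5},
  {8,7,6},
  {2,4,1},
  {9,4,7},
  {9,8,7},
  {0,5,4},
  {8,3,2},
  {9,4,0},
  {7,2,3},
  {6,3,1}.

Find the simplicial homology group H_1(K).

We work with the vertex ordering 0 < 1 < 2 < 3 < 4 < 5 < 6 < 7 < 8 < 9. The simplices of K, each written with vertices in increasing order, are:

  0-simplices (10): [0], [1], [2], [3], [4], [5], [6], [7], [8], [9]
  1-simplices (30): (30 of them)
  2-simplices (20): (20 of them)

so the chain groups are C_0 ≅ Z^10, C_1 ≅ Z^30, C_2 ≅ Z^20.

∂_1: C_1 → C_0 sends each edge [p,q] (with p < q) to q − p. For instance
  ∂[6,7] = [7] − [6].
As a 10×30 matrix over Z this has rank 9, with invariant factors (1,1,1,1,1,1,1,1,1).

Boundary ∂_2: C_2 → C_1 acts by ∂[p,q,r] = [q,r] − [p,r] + [p,q]. For instance
  ∂[3,8,9] = [8,9] − [3,9] + [3,8],
  ∂[2,4,7] = [4,7] − [2,7] + [2,4].
The resulting 30×20 matrix has rank 20, and its Smith normal form has invariant factors (1,1,1,1,1,1,1,1,1,1,1,1,1,1,1,1,1,1,1,2).

Now H_k = ker ∂_k / im ∂_{k+1}, so:

  H_1: rank ker ∂_1 − rank ∂_2 = (30 − 9) − 20 = 1, and ∂_2 has invariant factor 2 > 1, so H_1 = Z × Z/2.

(K is a triangulation of the Klein bottle.)

H_1 ≅ Z × Z/2.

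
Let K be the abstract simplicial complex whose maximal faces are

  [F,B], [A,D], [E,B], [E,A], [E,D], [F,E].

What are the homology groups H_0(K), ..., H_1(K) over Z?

Take the total order A < B < D < E < F on the vertex set. Then K (dimension 1) consists of the simplices:

  0-simplices (5): A, B, D, E, F
  1-simplices (6): AD, AE, BE, BF, DE, EF

so the chain groups are C_0 ≅ Z^5, C_1 ≅ Z^6.

Boundary ∂_1: C_1 → C_0 maps an edge to its endpoints' difference, ∂[p,q] = q − p.
The resulting 5×6 matrix has rank 4, and its Smith normal form has invariant factors (1,1,1,1).

Reading off H_k = ker ∂_k / im ∂_{k+1}:

  H_0: rank C_0 − rank ∂_1 = 5 − 4 = 1, and the invariant factors of ∂_1 are all 1, so H_0 = Z.
  H_1: rank ker ∂_1 − rank ∂_2 = (6 − 4) − 0 = 2, and there is no ∂_2, so H_1 = Z^2.

As a check, the Euler characteristic is 5 − 6 = -1, which agrees with 1 − 2 = -1.
(K is a triangulation of a wedge of 2 circles.)

H_0 ≅ Z,  H_1 ≅ Z^2.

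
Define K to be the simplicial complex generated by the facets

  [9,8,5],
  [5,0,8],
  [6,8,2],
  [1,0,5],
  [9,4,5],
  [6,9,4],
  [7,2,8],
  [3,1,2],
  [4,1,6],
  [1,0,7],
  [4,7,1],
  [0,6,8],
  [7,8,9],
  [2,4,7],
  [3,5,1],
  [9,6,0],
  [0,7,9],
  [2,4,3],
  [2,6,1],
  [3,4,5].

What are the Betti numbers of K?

K has 10 vertices, 30 edges, 20 triangles.
rank ∂_0 = 0, rank ∂_1 = 9 ⇒ b_0 = 10 − 0 − 9 = 1; all invariant factors of ∂_1 are 1 so no torsion. So H_0 = Z.
rank ∂_1 = 9, rank ∂_2 = 20 ⇒ b_1 = 30 − 9 − 20 = 1; ∂_2 has invariant factor(s) [2] giving torsion. So H_1 = Z ⊕ Z/2.
rank ∂_2 = 20, rank ∂_3 = 0 ⇒ b_2 = 20 − 20 − 0 = 0. So H_2 = 0.

b_0 = 1, b_1 = 1, b_2 = 0.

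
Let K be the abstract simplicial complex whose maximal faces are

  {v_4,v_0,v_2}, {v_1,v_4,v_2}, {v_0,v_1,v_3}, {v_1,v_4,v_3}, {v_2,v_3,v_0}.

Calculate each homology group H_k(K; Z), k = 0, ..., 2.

We work with the vertex ordering v_0 < v_1 < v_2 < v_3 < v_4. The simplices of K, each written with vertices in increasing order, are:

  0-simplices (5): [v_0], [v_1], [v_2], [v_3], [v_4]
  1-simplices (10): [v_0,v_1], [v_0,v_2], [v_0,v_3], [v_0,v_4], [v_1,v_2], [v_1,v_3], [v_1,v_4], [v_2,v_3], [v_2,v_4], [v_3,v_4]
  2-simplices (5): [v_0,v_1,v_3], [v_0,v_2,v_3], [v_0,v_2,v_4], [v_1,v_2,v_4], [v_1,v_3,v_4]

Hence C_0 ≅ Z^5, C_1 ≅ Z^10, C_2 ≅ Z^5.

∂_1: C_1 → C_0 maps an edge to its endpoints' difference, ∂[p,q] = q − p.
As a 5×10 matrix over Z this has rank 4, with invariant factors (1,1,1,1).

∂_2: C_2 → C_1 sends each 2-simplex [p,q,r] to [q,r] − [p,r] + [p,q]. For instance
  ∂[v_1,v_3,v_4] = [v_3,v_4] − [v_1,v_4] + [v_1,v_3],
  ∂[v_1,v_2,v_4] = [v_2,v_4] − [v_1,v_4] + [v_1,v_2].
The 10×5 boundary matrix has rank 5 and Smith normal form diag(1,1,1,1,1).

From H_k ≅ ker(∂_k) / im(∂_{k+1}) we obtain:

  H_0: rank C_0 − rank ∂_1 = 5 − 4 = 1, and the invariant factors of ∂_1 are all 1, so H_0 = Z.
  H_1: rank ker ∂_1 − rank ∂_2 = (10 − 4) − 5 = 1, and the invariant factors of ∂_2 are all 1, so H_1 = Z.
  H_2: rank ker ∂_2 − rank ∂_3 = (5 − 5) − 0 = 0, and there is no ∂_3, so H_2 = 0.

As a check, the Euler characteristic is 5 − 10 + 5 = 0, which agrees with 1 − 1 + 0 = 0.

H_0 = Z,  H_1 = Z,  H_2 = 0.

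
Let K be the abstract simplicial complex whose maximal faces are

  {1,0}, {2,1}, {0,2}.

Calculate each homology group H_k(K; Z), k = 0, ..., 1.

Order the vertices as 0 < 1 < 2. Listing each simplex with vertices in this order, K has dimension 1 with simplices:

  0-simplices (3): [0], [1], [2]
  1-simplices (3): [0,1], [0,2], [1,2]

giving chain groups C_0 ≅ Z^3, C_1 ≅ Z^3.

∂_1: C_1 → C_0 maps an edge to its endpoints' difference, ∂[p,q] = q − p.
The 3×3 boundary matrix has rank 2 and Smith normal form diag(1,1).

From H_k ≅ ker(∂_k) / im(∂_{k+1}) we obtain:

  H_0: rank C_0 − rank ∂_1 = 3 − 2 = 1, and the invariant factors of ∂_1 are all 1, so H_0 ≅ Z.
  H_1: rank ker ∂_1 − rank ∂_2 = (3 − 2) − 0 = 1, and there is no ∂_2, so H_1 ≅ Z.

As a check, the Euler characteristic is 3 − 3 = 0, which agrees with 1 − 1 = 0.

H_0 ≅ Z,  H_1 ≅ Z.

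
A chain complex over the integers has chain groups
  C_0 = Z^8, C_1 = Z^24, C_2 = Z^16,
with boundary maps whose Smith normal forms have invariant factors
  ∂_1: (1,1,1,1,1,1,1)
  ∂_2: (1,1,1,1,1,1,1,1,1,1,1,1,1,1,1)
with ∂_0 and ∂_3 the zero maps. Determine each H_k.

H_0 = Z,  H_1 = Z^2,  H_2 = Z.

H_0: b_0 = 8 − 0 − 7 = 1; torsion from ∂_1 factors > 1: none. So H_0 = Z.
H_1: b_1 = 24 − 7 − 15 = 2; torsion from ∂_2 factors > 1: none. So H_1 = Z^2.
H_2: b_2 = 16 − 15 − 0 = 1; torsion from ∂_3 factors > 1: none. So H_2 = Z.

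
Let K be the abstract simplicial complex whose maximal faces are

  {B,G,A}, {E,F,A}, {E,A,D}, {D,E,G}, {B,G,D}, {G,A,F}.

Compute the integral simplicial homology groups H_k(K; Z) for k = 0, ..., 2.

H_0 = Z,  H_1 = Z,  H_2 = 0.

We work with the vertex ordering A < B < D < E < F < G. The simplices of K, each written with vertices in increasing order, are:

  0-simplices (6): A, B, D, E, F, G
  1-simplices (12): AB, AD, AE, AF, AG, BD, BG, DE, DG, EF, EG, FG
  2-simplices (6): ABG, ADE, AEF, AFG, BDG, DEG

so the chain groups are C_0 ≅ Z^6, C_1 ≅ Z^12, C_2 ≅ Z^6.

Boundary ∂_1: C_1 → C_0 is given by ∂[p,q] = [q] − [p].
This gives a 6×12 integer matrix of rank 5; reducing to Smith normal form yields diagonal entries (1,1,1,1,1).

∂_2: C_2 → C_1 sends each 2-simplex [p,q,r] to [q,r] − [p,r] + [p,q]. For instance
  ∂AEF = EF − AF + AE,
  ∂BDG = DG − BG + BD.
The 12×6 boundary matrix has rank 6 and Smith normal form diag(1,1,1,1,1,1).

Now H_k = ker ∂_k / im ∂_{k+1}, so:

  H_0: rank C_0 − rank ∂_1 = 6 − 5 = 1, and the invariant factors of ∂_1 are all 1, so H_0 = Z.
  H_1: rank ker ∂_1 − rank ∂_2 = (12 − 5) − 6 = 1, and the invariant factors of ∂_2 are all 1, so H_1 = Z.
  H_2: rank ker ∂_2 − rank ∂_3 = (6 − 6) − 0 = 0, and there is no ∂_3, so H_2 = 0.

As a check, the Euler characteristic is 6 − 12 + 6 = 0, which agrees with 1 − 1 + 0 = 0.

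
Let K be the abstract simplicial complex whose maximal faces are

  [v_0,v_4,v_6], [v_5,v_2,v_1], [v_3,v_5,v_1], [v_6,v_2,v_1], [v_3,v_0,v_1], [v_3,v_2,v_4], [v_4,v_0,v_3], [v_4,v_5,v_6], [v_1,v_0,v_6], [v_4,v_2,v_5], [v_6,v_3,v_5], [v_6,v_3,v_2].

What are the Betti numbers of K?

b_0 = 1, b_1 = 0, b_2 = 0.

Take the total order v_0 < v_1 < v_2 < v_3 < v_4 < v_5 < v_6 on the vertex set. Then K (dimension 2) consists of the simplices:

  0-simplices (7): [v_0], [v_1], [v_2], [v_3], [v_4], [v_5], [v_6]
  1-simplices (18): (18 of them)
  2-simplices (12): (12 of them)

so the chain groups are C_0 ≅ Z^7, C_1 ≅ Z^18, C_2 ≅ Z^12.

∂_1: C_1 → C_0 is given by ∂[p,q] = [q] − [p].
The 7×18 boundary matrix has rank 6 and Smith normal form diag(1,1,1,1,1,1).

Boundary ∂_2: C_2 → C_1 acts by ∂[p,q,r] = [q,r] − [p,r] + [p,q]. For instance
  ∂[v_4,v_5,v_6] = [v_5,v_6] − [v_4,v_6] + [v_4,v_5],
  ∂[v_1,v_2,v_6] = [v_2,v_6] − [v_1,v_6] + [v_1,v_2].
The resulting 18×12 matrix has rank 12, and its Smith normal form has invariant factors (1,1,1,1,1,1,1,1,1,1,1,2).

Computing H_k = (kernel of ∂_k) / (image of ∂_{k+1}):

  H_0: rank C_0 − rank ∂_1 = 7 − 6 = 1, and the invariant factors of ∂_1 are all 1, so H_0 = Z.
  H_1: rank ker ∂_1 − rank ∂_2 = (18 − 6) − 12 = 0, and ∂_2 has invariant factor 2 > 1, so H_1 = Z_2.
  H_2: rank ker ∂_2 − rank ∂_3 = (12 − 12) − 0 = 0, and there is no ∂_3, so H_2 = 0.

(K is a triangulation of the real projective plane RP^2.)

Hence the Betti numbers are b_0 = 1, b_1 = 0, b_2 = 0.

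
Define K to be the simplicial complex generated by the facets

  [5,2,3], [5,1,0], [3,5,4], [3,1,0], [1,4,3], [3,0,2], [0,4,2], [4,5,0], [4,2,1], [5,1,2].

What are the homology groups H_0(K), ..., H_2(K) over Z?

H_0 = Z,  H_1 = Z/2,  H_2 = 0.

Take the total order 0 < 1 < 2 < 3 < 4 < 5 on the vertex set. Then K (dimension 2) consists of the simplices:

  0-simplices (6): [0], [1], [2], [3], [4], [5]
  1-simplices (15): [0,1], [0,2], [0,3], [0,4], [0,5], [1,2], [1,3], [1,4], [1,5], [2,3], [2,4], [2,5], [3,4], [3,5], [4,5]
  2-simplices (10): [0,1,3], [0,1,5], [0,2,3], [0,2,4], [0,4,5], [1,2,4], [1,2,5], [1,3,4], [2,3,5], [3,4,5]

Hence C_0 ≅ Z^6, C_1 ≅ Z^15, C_2 ≅ Z^10.

Boundary ∂_1: C_1 → C_0 is given by ∂[p,q] = [q] − [p]. For instance
  ∂[3,4] = [4] − [3].
The resulting 6×15 matrix has rank 5, and its Smith normal form has invariant factors (1,1,1,1,1).

Boundary ∂_2: C_2 → C_1 sends each 2-simplex [p,q,r] to [q,r] − [p,r] + [p,q]. For instance
  ∂[1,3,4] = [3,4] − [1,4] + [1,3],
  ∂[1,2,4] = [2,4] − [1,4] + [1,2].
As a 15×10 matrix over Z this has rank 10, with invariant factors (1,1,1,1,1,1,1,1,1,2).

Computing H_k = (kernel of ∂_k) / (image of ∂_{k+1}):

  H_0: rank C_0 − rank ∂_1 = 6 − 5 = 1, and the invariant factors of ∂_1 are all 1, so H_0 = Z.
  H_1: rank ker ∂_1 − rank ∂_2 = (15 − 5) − 10 = 0, and ∂_2 has invariant factor 2 > 1, so H_1 = Z/2.
  H_2: rank ker ∂_2 − rank ∂_3 = (10 − 10) − 0 = 0, and there is no ∂_3, so H_2 = 0.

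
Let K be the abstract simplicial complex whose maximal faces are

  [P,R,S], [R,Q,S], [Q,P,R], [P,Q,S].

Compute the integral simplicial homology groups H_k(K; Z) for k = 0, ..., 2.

H_0 ≅ Z,  H_1 = 0,  H_2 ≅ Z.

K has 4 vertices, 6 edges, 4 triangles.
rank ∂_0 = 0, rank ∂_1 = 3 ⇒ b_0 = 4 − 0 − 3 = 1; all invariant factors of ∂_1 are 1 so no torsion. So H_0 = Z.
rank ∂_1 = 3, rank ∂_2 = 3 ⇒ b_1 = 6 − 3 − 3 = 0; all invariant factors of ∂_2 are 1 so no torsion. So H_1 = 0.
rank ∂_2 = 3, rank ∂_3 = 0 ⇒ b_2 = 4 − 3 − 0 = 1. So H_2 = Z.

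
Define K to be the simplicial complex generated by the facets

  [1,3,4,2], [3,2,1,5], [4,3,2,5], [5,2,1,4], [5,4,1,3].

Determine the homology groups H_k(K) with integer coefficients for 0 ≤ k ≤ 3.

We work with the vertex ordering 1 < 2 < 3 < 4 < 5. The simplices of K, each written with vertices in increasing order, are:

  0-simplices (5): [1], [2], [3], [4], [5]
  1-simplices (10): [1,2], [1,3], [1,4], [1,5], [2,3], [2,4], [2,5], [3,4], [3,5], [4,5]
  2-simplices (10): [1,2,3], [1,2,4], [1,2,5], [1,3,4], [1,3,5], [1,4,5], [2,3,4], [2,3,5], [2,4,5], [3,4,5]
  3-simplices (5): [1,2,3,4], [1,2,3,5], [1,2,4,5], [1,3,4,5], [2,3,4,5]

Hence C_0 ≅ Z^5, C_1 ≅ Z^10, C_2 ≅ Z^10, C_3 ≅ Z^5.

∂_1: C_1 → C_0 sends each edge [p,q] (with p < q) to q − p.
The 5×10 boundary matrix has rank 4 and Smith normal form diag(1,1,1,1).

∂_2: C_2 → C_1 maps a triangle to the signed sum of its edges. For instance
  ∂[1,2,3] = [2,3] − [1,3] + [1,2],
  ∂[1,2,4] = [2,4] − [1,4] + [1,2].
The resulting 10×10 matrix has rank 6, and its Smith normal form has invariant factors (1,1,1,1,1,1).

The boundary map ∂_3: C_3 → C_2 sends each 3-simplex σ to the alternating sum Σ_i (−1)^i (σ with its i-th vertex removed). For instance
  ∂[1,2,4,5] = [2,4,5] − [1,4,5] + [1,2,5] − [1,2,4],
  ∂[1,3,4,5] = [3,4,5] − [1,4,5] + [1,3,5] − [1,3,4].
As a 10×5 matrix over Z this has rank 4, with invariant factors (1,1,1,1).

From H_k ≅ ker(∂_k) / im(∂_{k+1}) we obtain:

  H_0: rank C_0 − rank ∂_1 = 5 − 4 = 1, and the invariant factors of ∂_1 are all 1, so H_0 ≅ Z.
  H_1: rank ker ∂_1 − rank ∂_2 = (10 − 4) − 6 = 0, and the invariant factors of ∂_2 are all 1, so H_1 ≅ 0.
  H_2: rank ker ∂_2 − rank ∂_3 = (10 − 6) − 4 = 0, and the invariant factors of ∂_3 are all 1, so H_2 ≅ 0.
  H_3: rank ker ∂_3 − rank ∂_4 = (5 − 4) − 0 = 1, and there is no ∂_4, so H_3 ≅ Z.

H_0 = Z,  H_1 = 0,  H_2 = 0,  H_3 = Z.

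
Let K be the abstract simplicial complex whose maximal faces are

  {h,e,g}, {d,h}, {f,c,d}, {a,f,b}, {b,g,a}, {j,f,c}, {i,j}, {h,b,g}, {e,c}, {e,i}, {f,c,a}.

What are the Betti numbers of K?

b_0 = 1, b_1 = 3, b_2 = 0.

We work with the vertex ordering a < b < c < d < e < f < g < h < i < j. The simplices of K, each written with vertices in increasing order, are:

  0-simplices (10): a, b, c, d, e, f, g, h, i, j
  1-simplices (19): ab, ac, af, ag, bf, bg, bh, cd, ce, cf, cj, df, dh, eg, eh, ei, fj, gh, ij
  2-simplices (7): abf, abg, acf, bgh, cdf, cfj, egh

giving chain groups C_0 ≅ Z^10, C_1 ≅ Z^19, C_2 ≅ Z^7.

Boundary ∂_1: C_1 → C_0 maps an edge to its endpoints' difference, ∂[p,q] = q − p. For instance
  ∂fj = j − f.
As a 10×19 matrix over Z this has rank 9, with invariant factors (1,1,1,1,1,1,1,1,1).

∂_2: C_2 → C_1 acts by ∂[p,q,r] = [q,r] − [p,r] + [p,q]. For instance
  ∂cdf = df − cf + cd,
  ∂abg = bg − ag + ab.
As a 19×7 matrix over Z this has rank 7, with invariant factors (1,1,1,1,1,1,1).

Reading off H_k = ker ∂_k / im ∂_{k+1}:

  H_0: rank C_0 − rank ∂_1 = 10 − 9 = 1, and the invariant factors of ∂_1 are all 1, so H_0 ≅ Z.
  H_1: rank ker ∂_1 − rank ∂_2 = (19 − 9) − 7 = 3, and the invariant factors of ∂_2 are all 1, so H_1 ≅ Z^3.
  H_2: rank ker ∂_2 − rank ∂_3 = (7 − 7) − 0 = 0, and there is no ∂_3, so H_2 ≅ 0.

Hence the Betti numbers are b_0 = 1, b_1 = 3, b_2 = 0.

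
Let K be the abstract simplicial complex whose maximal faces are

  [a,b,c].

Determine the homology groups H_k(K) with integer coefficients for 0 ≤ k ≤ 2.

H_0 ≅ Z,  H_1 = 0,  H_2 = 0.

Fix the vertex order a < b < c and write every simplex with vertices in increasing order. Then dim K = 2 and the simplices of K are:

  0-simplices (3): a, b, c
  1-simplices (3): ab, ac, bc
  2-simplices (1): abc

so the chain groups are C_0 ≅ Z^3, C_1 ≅ Z^3, C_2 ≅ Z^1.

Boundary ∂_1: C_1 → C_0 maps an edge to its endpoints' difference, ∂[p,q] = q − p.
As a 3×3 matrix over Z this has rank 2, with invariant factors (1,1).

The boundary map ∂_2: C_2 → C_1 sends each 2-simplex [p,q,r] to [q,r] − [p,r] + [p,q]. For instance
  ∂abc = bc − ac + ab.
This gives a 3×1 integer matrix of rank 1; reducing to Smith normal form yields diagonal entries (1).

Now H_k = ker ∂_k / im ∂_{k+1}, so:

  H_0: rank C_0 − rank ∂_1 = 3 − 2 = 1, and the invariant factors of ∂_1 are all 1, so H_0 = Z.
  H_1: rank ker ∂_1 − rank ∂_2 = (3 − 2) − 1 = 0, and the invariant factors of ∂_2 are all 1, so H_1 = 0.
  H_2: rank ker ∂_2 − rank ∂_3 = (1 − 1) − 0 = 0, and there is no ∂_3, so H_2 = 0.

(K is a triangulation of the 2-simplex.)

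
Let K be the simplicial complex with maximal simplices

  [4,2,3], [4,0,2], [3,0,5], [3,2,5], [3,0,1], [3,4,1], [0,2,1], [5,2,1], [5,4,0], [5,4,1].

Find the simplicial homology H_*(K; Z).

Fix the vertex order 0 < 1 < 2 < 3 < 4 < 5 and write every simplex with vertices in increasing order. Then dim K = 2 and the simplices of K are:

  0-simplices (6): [0], [1], [2], [3], [4], [5]
  1-simplices (15): [0,1], [0,2], [0,3], [0,4], [0,5], [1,2], [1,3], [1,4], [1,5], [2,3], [2,4], [2,5], [3,4], [3,5], [4,5]
  2-simplices (10): [0,1,2], [0,1,3], [0,2,4], [0,3,5], [0,4,5], [1,2,5], [1,3,4], [1,4,5], [2,3,4], [2,3,5]

giving chain groups C_0 ≅ Z^6, C_1 ≅ Z^15, C_2 ≅ Z^10.

∂_1: C_1 → C_0 is given by ∂[p,q] = [q] − [p].
The 6×15 boundary matrix has rank 5 and Smith normal form diag(1,1,1,1,1).

Boundary ∂_2: C_2 → C_1 acts by ∂[p,q,r] = [q,r] − [p,r] + [p,q]. For instance
  ∂[1,4,5] = [4,5] − [1,5] + [1,4],
  ∂[0,1,2] = [1,2] − [0,2] + [0,1].
The resulting 15×10 matrix has rank 10, and its Smith normal form has invariant factors (1,1,1,1,1,1,1,1,1,2).

Computing H_k = (kernel of ∂_k) / (image of ∂_{k+1}):

  H_0: rank C_0 − rank ∂_1 = 6 − 5 = 1, and the invariant factors of ∂_1 are all 1, so H_0 = Z.
  H_1: rank ker ∂_1 − rank ∂_2 = (15 − 5) − 10 = 0, and ∂_2 has invariant factor 2 > 1, so H_1 = Z/2.
  H_2: rank ker ∂_2 − rank ∂_3 = (10 − 10) − 0 = 0, and there is no ∂_3, so H_2 = 0.

As a check, the Euler characteristic is 6 − 15 + 10 = 1, which agrees with 1 − 0 + 0 = 1.

H_0 = Z,  H_1 = Z/2,  H_2 = 0.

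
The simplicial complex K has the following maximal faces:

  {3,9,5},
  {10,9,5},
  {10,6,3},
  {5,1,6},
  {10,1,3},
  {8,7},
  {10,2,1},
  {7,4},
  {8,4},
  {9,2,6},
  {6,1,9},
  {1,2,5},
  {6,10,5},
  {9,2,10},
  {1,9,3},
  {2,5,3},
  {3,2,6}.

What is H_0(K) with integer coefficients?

H_0 ≅ Z^2.

Order the vertices as 1 < 2 < 3 < 4 < 5 < 6 < 7 < 8 < 9 < 10. Listing each simplex with vertices in this order, K has dimension 2 with simplices:

  0-simplices (10): [1], [2], [3], [4], [5], [6], [7], [8], [9], [10]
  1-simplices (24): (24 of them)
  2-simplices (14): [1,2,5], [1,2,10], [1,3,9], [1,3,10], [1,5,6], [1,6,9], [2,3,5], [2,3,6], [2,6,9], [2,9,10], [3,5,9], [3,6,10], [5,6,10], [5,9,10]

giving chain groups C_0 ≅ Z^10, C_1 ≅ Z^24, C_2 ≅ Z^14.

Boundary ∂_1: C_1 → C_0 maps an edge to its endpoints' difference, ∂[p,q] = q − p. For instance
  ∂[4,7] = [7] − [4].
This gives a 10×24 integer matrix of rank 8; reducing to Smith normal form yields diagonal entries (1,1,1,1,1,1,1,1).

The boundary map ∂_2: C_2 → C_1 acts by ∂[p,q,r] = [q,r] − [p,r] + [p,q]. For instance
  ∂[2,6,9] = [6,9] − [2,9] + [2,6],
  ∂[1,5,6] = [5,6] − [1,6] + [1,5].
The 24×14 boundary matrix has rank 13 and Smith normal form diag(1,1,1,1,1,1,1,1,1,1,1,1,1).

From H_k ≅ ker(∂_k) / im(∂_{k+1}) we obtain:

  H_0: rank C_0 − rank ∂_1 = 10 − 8 = 2, and the invariant factors of ∂_1 are all 1, so H_0 ≅ Z^2.

(K is a triangulation of the disjoint union of the circle S^1 and the torus T^2.)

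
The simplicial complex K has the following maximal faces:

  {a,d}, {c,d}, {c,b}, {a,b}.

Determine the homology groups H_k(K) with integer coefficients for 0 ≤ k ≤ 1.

H_0 ≅ Z,  H_1 ≅ Z.

We work with the vertex ordering a < b < c < d. The simplices of K, each written with vertices in increasing order, are:

  0-simplices (4): a, b, c, d
  1-simplices (4): ab, ad, bc, cd

giving chain groups C_0 ≅ Z^4, C_1 ≅ Z^4.

∂_1: C_1 → C_0 is given by ∂[p,q] = [q] − [p]. For instance
  ∂ab = b − a.
As a 4×4 matrix over Z this has rank 3, with invariant factors (1,1,1).

Now H_k = ker ∂_k / im ∂_{k+1}, so:

  H_0: rank C_0 − rank ∂_1 = 4 − 3 = 1, and the invariant factors of ∂_1 are all 1, so H_0 ≅ Z.
  H_1: rank ker ∂_1 − rank ∂_2 = (4 − 3) − 0 = 1, and there is no ∂_2, so H_1 ≅ Z.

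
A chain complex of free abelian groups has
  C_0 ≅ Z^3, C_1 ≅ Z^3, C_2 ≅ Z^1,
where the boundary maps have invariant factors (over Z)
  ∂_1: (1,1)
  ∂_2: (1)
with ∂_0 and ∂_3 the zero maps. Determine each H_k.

H_0: b_0 = 3 − 0 − 2 = 1; torsion from ∂_1 factors > 1: none. So H_0 ≅ Z.
H_1: b_1 = 3 − 2 − 1 = 0; torsion from ∂_2 factors > 1: none. So H_1 ≅ 0.
H_2: b_2 = 1 − 1 − 0 = 0; torsion from ∂_3 factors > 1: none. So H_2 ≅ 0.

H_0 ≅ Z,  H_1 = 0,  H_2 = 0.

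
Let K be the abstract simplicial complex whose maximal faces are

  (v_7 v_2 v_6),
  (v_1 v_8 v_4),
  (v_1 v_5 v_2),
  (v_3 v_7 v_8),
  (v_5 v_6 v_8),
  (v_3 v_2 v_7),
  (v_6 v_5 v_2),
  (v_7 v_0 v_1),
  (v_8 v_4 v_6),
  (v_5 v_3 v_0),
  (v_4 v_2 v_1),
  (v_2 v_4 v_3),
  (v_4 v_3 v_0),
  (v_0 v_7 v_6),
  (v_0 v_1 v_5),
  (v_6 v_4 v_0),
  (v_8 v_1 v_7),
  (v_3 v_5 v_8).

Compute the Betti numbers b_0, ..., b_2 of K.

Fix the vertex order v_0 < v_1 < v_2 < v_3 < v_4 < v_5 < v_6 < v_7 < v_8 and write every simplex with vertices in increasing order. Then dim K = 2 and the simplices of K are:

  0-simplices (9): [v_0], [v_1], [v_2], [v_3], [v_4], [v_5], [v_6], [v_7], [v_8]
  1-simplices (27): (27 of them)
  2-simplices (18): (18 of them)

so the chain groups are C_0 ≅ Z^9, C_1 ≅ Z^27, C_2 ≅ Z^18.

∂_1: C_1 → C_0 sends each edge [p,q] (with p < q) to q − p. For instance
  ∂[v_3,v_7] = [v_7] − [v_3].
The resulting 9×27 matrix has rank 8, and its Smith normal form has invariant factors (1,1,1,1,1,1,1,1).

∂_2: C_2 → C_1 acts by ∂[p,q,r] = [q,r] − [p,r] + [p,q]. For instance
  ∂[v_2,v_3,v_7] = [v_3,v_7] − [v_2,v_7] + [v_2,v_3],
  ∂[v_0,v_1,v_5] = [v_1,v_5] − [v_0,v_5] + [v_0,v_1].
The resulting 27×18 matrix has rank 17, and its Smith normal form has invariant factors (1,1,1,1,1,1,1,1,1,1,1,1,1,1,1,1,1).

Computing H_k = (kernel of ∂_k) / (image of ∂_{k+1}):

  H_0: rank C_0 − rank ∂_1 = 9 − 8 = 1, and the invariant factors of ∂_1 are all 1, so H_0 ≅ Z.
  H_1: rank ker ∂_1 − rank ∂_2 = (27 − 8) − 17 = 2, and the invariant factors of ∂_2 are all 1, so H_1 ≅ Z^2.
  H_2: rank ker ∂_2 − rank ∂_3 = (18 − 17) − 0 = 1, and there is no ∂_3, so H_2 ≅ Z.

As a check, the Euler characteristic is 9 − 27 + 18 = 0, which agrees with 1 − 2 + 1 = 0.
(K is a triangulation of the torus T^2.)

Hence the Betti numbers are b_0 = 1, b_1 = 2, b_2 = 1.

b_0 = 1, b_1 = 2, b_2 = 1.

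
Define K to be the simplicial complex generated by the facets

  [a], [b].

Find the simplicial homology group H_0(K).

K has 2 vertices.
rank ∂_0 = 0, rank ∂_1 = 0 ⇒ b_0 = 2 − 0 − 0 = 2. So H_0 ≅ Z^2.

H_0 ≅ Z^2.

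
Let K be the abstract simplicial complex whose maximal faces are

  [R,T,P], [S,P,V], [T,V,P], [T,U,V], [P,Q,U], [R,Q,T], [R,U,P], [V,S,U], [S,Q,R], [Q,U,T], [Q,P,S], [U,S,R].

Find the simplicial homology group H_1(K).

H_1 = Z/2.

We work with the vertex ordering P < Q < R < S < T < U < V. The simplices of K, each written with vertices in increasing order, are:

  0-simplices (7): P, Q, R, S, T, U, V
  1-simplices (18): PQ, PR, PS, PT, PU, PV, QR, QS, QT, QU, RS, RT, RU, SU, SV, TU, TV, UV
  2-simplices (12): PQS, PQU, PRT, PRU, PSV, PTV, QRS, QRT, QTU, RSU, SUV, TUV

so the chain groups are C_0 ≅ Z^7, C_1 ≅ Z^18, C_2 ≅ Z^12.

∂_1: C_1 → C_0 sends each edge [p,q] (with p < q) to q − p. For instance
  ∂SU = U − S.
The 7×18 boundary matrix has rank 6 and Smith normal form diag(1,1,1,1,1,1).

Boundary ∂_2: C_2 → C_1 maps a triangle to the signed sum of its edges. For instance
  ∂PQS = QS − PS + PQ,
  ∂PSV = SV − PV + PS.
This gives a 18×12 integer matrix of rank 12; reducing to Smith normal form yields diagonal entries (1,1,1,1,1,1,1,1,1,1,1,2).

Reading off H_k = ker ∂_k / im ∂_{k+1}:

  H_1: rank ker ∂_1 − rank ∂_2 = (18 − 6) − 12 = 0, and ∂_2 has invariant factor 2 > 1, so H_1 = Z/2.

(K is a triangulation of the real projective plane RP^2.)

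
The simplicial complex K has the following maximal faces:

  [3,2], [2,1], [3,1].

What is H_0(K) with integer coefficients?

Take the total order 1 < 2 < 3 on the vertex set. Then K (dimension 1) consists of the simplices:

  0-simplices (3): [1], [2], [3]
  1-simplices (3): [1,2], [1,3], [2,3]

Hence C_0 ≅ Z^3, C_1 ≅ Z^3.

∂_1: C_1 → C_0 sends each edge [p,q] (with p < q) to q − p. For instance
  ∂[2,3] = [3] − [2].
As a 3×3 matrix over Z this has rank 2, with invariant factors (1,1).

Now H_k = ker ∂_k / im ∂_{k+1}, so:

  H_0: rank C_0 − rank ∂_1 = 3 − 2 = 1, and the invariant factors of ∂_1 are all 1, so H_0 = Z.

H_0 ≅ Z.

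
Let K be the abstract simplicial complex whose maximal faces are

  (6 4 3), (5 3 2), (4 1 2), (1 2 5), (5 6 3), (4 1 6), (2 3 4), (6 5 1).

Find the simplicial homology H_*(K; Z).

K has 6 vertices, 12 edges, 8 triangles.
rank ∂_0 = 0, rank ∂_1 = 5 ⇒ b_0 = 6 − 0 − 5 = 1; all invariant factors of ∂_1 are 1 so no torsion. So H_0 ≅ Z.
rank ∂_1 = 5, rank ∂_2 = 7 ⇒ b_1 = 12 − 5 − 7 = 0; all invariant factors of ∂_2 are 1 so no torsion. So H_1 ≅ 0.
rank ∂_2 = 7, rank ∂_3 = 0 ⇒ b_2 = 8 − 7 − 0 = 1. So H_2 ≅ Z.

H_0 ≅ Z,  H_1 = 0,  H_2 ≅ Z.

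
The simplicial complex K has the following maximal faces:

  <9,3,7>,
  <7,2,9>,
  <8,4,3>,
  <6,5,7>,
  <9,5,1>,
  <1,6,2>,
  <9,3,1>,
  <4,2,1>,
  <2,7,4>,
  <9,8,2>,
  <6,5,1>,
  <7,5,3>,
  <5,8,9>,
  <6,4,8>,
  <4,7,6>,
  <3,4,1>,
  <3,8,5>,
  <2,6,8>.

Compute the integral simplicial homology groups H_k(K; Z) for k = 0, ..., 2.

H_0 = Z,  H_1 = Z ⊕ Z/2Z,  H_2 = 0.

Order the vertices as 1 < 2 < 3 < 4 < 5 < 6 < 7 < 8 < 9. Listing each simplex with vertices in this order, K has dimension 2 with simplices:

  0-simplices (9): [1], [2], [3], [4], [5], [6], [7], [8], [9]
  1-simplices (27): (27 of them)
  2-simplices (18): [1,2,4], [1,2,6], [1,3,4], [1,3,9], [1,5,6], [1,5,9], [2,4,7], [2,6,8], [2,7,9], [2,8,9], [3,4,8], [3,5,7], [3,5,8], [3,7,9], [4,6,7], [4,6,8], [5,6,7], [5,8,9]

so the chain groups are C_0 ≅ Z^9, C_1 ≅ Z^27, C_2 ≅ Z^18.

Boundary ∂_1: C_1 → C_0 sends each edge [p,q] (with p < q) to q − p.
As a 9×27 matrix over Z this has rank 8, with invariant factors (1,1,1,1,1,1,1,1).

Boundary ∂_2: C_2 → C_1 sends each 2-simplex [p,q,r] to [q,r] − [p,r] + [p,q]. For instance
  ∂[3,7,9] = [7,9] − [3,9] + [3,7],
  ∂[1,2,6] = [2,6] − [1,6] + [1,2].
This gives a 27×18 integer matrix of rank 18; reducing to Smith normal form yields diagonal entries (1,1,1,1,1,1,1,1,1,1,1,1,1,1,1,1,1,2).

From H_k ≅ ker(∂_k) / im(∂_{k+1}) we obtain:

  H_0: rank C_0 − rank ∂_1 = 9 − 8 = 1, and the invariant factors of ∂_1 are all 1, so H_0 = Z.
  H_1: rank ker ∂_1 − rank ∂_2 = (27 − 8) − 18 = 1, and ∂_2 has invariant factor 2 > 1, so H_1 = Z ⊕ Z/2Z.
  H_2: rank ker ∂_2 − rank ∂_3 = (18 − 18) − 0 = 0, and there is no ∂_3, so H_2 = 0.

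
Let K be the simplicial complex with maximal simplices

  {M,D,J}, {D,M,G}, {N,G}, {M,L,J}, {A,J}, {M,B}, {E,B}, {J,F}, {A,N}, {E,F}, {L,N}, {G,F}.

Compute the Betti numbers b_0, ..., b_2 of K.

Take the total order A < B < D < E < F < G < J < L < M < N on the vertex set. Then K (dimension 2) consists of the simplices:

  0-simplices (10): A, B, D, E, F, G, J, L, M, N
  1-simplices (16): AJ, AN, BE, BM, DG, DJ, DM, EF, FG, FJ, GM, GN, JL, JM, LM, LN
  2-simplices (3): DGM, DJM, JLM

so the chain groups are C_0 ≅ Z^10, C_1 ≅ Z^16, C_2 ≅ Z^3.

Boundary ∂_1: C_1 → C_0 is given by ∂[p,q] = [q] − [p]. For instance
  ∂BM = M − B.
The resulting 10×16 matrix has rank 9, and its Smith normal form has invariant factors (1,1,1,1,1,1,1,1,1).

∂_2: C_2 → C_1 sends each 2-simplex [p,q,r] to [q,r] − [p,r] + [p,q]. For instance
  ∂JLM = LM − JM + JL,
  ∂DGM = GM − DM + DG.
As a 16×3 matrix over Z this has rank 3, with invariant factors (1,1,1).

Now H_k = ker ∂_k / im ∂_{k+1}, so:

  H_0: rank C_0 − rank ∂_1 = 10 − 9 = 1, and the invariant factors of ∂_1 are all 1, so H_0 ≅ Z.
  H_1: rank ker ∂_1 − rank ∂_2 = (16 − 9) − 3 = 4, and the invariant factors of ∂_2 are all 1, so H_1 ≅ Z^4.
  H_2: rank ker ∂_2 − rank ∂_3 = (3 − 3) − 0 = 0, and there is no ∂_3, so H_2 ≅ 0.

Hence the Betti numbers are b_0 = 1, b_1 = 4, b_2 = 0.

b_0 = 1, b_1 = 4, b_2 = 0.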